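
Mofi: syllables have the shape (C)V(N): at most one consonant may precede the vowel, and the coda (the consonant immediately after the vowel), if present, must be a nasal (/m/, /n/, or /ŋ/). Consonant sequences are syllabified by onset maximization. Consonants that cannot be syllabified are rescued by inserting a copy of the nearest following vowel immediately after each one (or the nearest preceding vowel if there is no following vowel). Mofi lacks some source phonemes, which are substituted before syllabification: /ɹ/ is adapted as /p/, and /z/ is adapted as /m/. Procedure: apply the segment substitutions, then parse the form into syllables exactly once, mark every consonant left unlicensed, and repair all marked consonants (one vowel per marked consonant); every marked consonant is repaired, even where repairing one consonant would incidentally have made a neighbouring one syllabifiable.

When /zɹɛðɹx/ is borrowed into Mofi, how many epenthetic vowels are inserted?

4

After substitution the input is /mpɛðpx/.
The unsyllabifiable consonants are /m/, /ð/, /p/, /x/; each receives one epenthetic vowel.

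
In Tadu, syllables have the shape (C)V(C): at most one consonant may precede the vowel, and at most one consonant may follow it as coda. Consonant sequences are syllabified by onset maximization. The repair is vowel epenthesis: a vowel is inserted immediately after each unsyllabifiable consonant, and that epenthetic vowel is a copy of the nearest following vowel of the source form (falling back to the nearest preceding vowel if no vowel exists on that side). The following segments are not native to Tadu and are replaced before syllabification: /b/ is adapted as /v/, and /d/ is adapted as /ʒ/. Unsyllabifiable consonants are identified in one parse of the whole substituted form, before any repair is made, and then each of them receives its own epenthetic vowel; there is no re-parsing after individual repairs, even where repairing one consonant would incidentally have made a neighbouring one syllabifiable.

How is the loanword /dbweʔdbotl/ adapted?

Substitution: /d/ → /ʒ/, /b/ → /v/, giving /ʒvweʔʒvotl/.
Under (C)V(C), the unsyllabifiable consonants are /ʒ/, /v/, /ʒ/, /l/ (at most one coda consonant is licensed; onsets are limited to one consonant).
Inserting the epenthetic vowel yields /ʒ/ → /ʒe/, /v/ → /ve/, /ʒ/ → /ʒo/, /l/ → /lo/.

ʒeveweʔʒovotlo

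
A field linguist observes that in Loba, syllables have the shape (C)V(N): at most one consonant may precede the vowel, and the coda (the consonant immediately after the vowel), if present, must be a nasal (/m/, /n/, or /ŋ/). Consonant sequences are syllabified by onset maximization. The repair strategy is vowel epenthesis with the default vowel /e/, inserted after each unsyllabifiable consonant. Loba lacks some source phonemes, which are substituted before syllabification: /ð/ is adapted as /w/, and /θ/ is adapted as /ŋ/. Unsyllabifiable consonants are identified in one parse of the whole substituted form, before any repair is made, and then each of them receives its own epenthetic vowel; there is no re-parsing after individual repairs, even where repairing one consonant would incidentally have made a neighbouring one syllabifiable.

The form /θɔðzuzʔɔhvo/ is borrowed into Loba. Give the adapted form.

Substitution: /θ/ → /ŋ/, /ð/ → /w/, giving /ŋɔwzuzʔɔhvo/.
The consonants /w/, /z/, /h/ cannot be parsed into a legal (C)V(N) syllable (only a nasal (/m/, /n/, or /ŋ/) is licensed in coda position; onsets are limited to one consonant).
Each unlicensed consonant becomes the onset of a new syllable: /w/ → /we/, /z/ → /ze/, /h/ → /he/.

ŋɔwezuzeʔɔhevo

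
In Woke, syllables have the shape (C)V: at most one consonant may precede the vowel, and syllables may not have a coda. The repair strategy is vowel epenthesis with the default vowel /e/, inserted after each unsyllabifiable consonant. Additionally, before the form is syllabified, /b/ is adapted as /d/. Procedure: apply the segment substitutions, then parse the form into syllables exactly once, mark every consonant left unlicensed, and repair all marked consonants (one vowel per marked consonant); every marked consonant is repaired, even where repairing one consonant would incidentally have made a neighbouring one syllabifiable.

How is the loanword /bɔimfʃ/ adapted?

Substitution: /b/ → /d/, giving /dɔimfʃ/.
Under (C)V, the unsyllabifiable consonants are /m/, /f/, /ʃ/ (no codas are permitted; onsets are limited to one consonant).
Each unlicensed consonant becomes the onset of a new syllable: /m/ → /me/, /f/ → /fe/, /ʃ/ → /ʃe/.

dɔimefeʃe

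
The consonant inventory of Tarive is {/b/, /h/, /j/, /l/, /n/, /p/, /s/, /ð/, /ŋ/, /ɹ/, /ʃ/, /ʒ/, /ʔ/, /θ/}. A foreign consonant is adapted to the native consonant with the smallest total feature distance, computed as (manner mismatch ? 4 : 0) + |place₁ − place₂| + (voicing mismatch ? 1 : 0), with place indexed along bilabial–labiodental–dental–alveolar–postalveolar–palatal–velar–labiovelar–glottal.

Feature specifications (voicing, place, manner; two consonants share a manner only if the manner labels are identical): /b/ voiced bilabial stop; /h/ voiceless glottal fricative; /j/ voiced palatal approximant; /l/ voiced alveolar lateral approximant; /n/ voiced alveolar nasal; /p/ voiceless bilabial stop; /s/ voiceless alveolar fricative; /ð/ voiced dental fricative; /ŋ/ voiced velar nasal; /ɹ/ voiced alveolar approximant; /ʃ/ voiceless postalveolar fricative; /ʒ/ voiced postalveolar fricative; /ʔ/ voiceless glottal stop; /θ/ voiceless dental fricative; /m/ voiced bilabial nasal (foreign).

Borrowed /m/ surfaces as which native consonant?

/n/ is closest: same manner (nasal), place distance 3 (bilabial→alveolar), same voicing; total 3. Next closest is /b/ at distance 4.

n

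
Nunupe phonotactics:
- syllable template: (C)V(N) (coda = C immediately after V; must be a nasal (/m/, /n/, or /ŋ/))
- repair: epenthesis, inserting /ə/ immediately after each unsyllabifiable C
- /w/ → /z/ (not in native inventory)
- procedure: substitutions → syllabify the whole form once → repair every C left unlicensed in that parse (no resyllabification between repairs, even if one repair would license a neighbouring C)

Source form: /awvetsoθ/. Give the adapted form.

azəvetəsoθə

Substitution: /w/ → /z/, giving /azvetsoθ/.
The consonants /z/, /t/, /θ/ cannot be parsed into a legal (C)V(N) syllable (only a nasal (/m/, /n/, or /ŋ/) is licensed in coda position; onsets are limited to one consonant).
Epenthesis after each stranded consonant: /z/ → /zə/, /t/ → /tə/, /θ/ → /θə/.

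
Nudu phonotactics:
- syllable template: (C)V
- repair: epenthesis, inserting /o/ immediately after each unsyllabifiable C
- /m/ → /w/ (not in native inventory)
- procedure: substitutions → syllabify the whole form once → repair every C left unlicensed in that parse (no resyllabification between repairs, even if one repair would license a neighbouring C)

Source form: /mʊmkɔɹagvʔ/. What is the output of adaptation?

Substitution: /m/ → /w/, giving /wʊwkɔɹagvʔ/.
Under (C)V, the unsyllabifiable consonants are /w/, /g/, /v/, /ʔ/ (no codas are permitted; onsets are limited to one consonant).
Epenthesis after each stranded consonant: /w/ → /wo/, /g/ → /go/, /v/ → /vo/, /ʔ/ → /ʔo/.

wʊwokɔɹagovoʔo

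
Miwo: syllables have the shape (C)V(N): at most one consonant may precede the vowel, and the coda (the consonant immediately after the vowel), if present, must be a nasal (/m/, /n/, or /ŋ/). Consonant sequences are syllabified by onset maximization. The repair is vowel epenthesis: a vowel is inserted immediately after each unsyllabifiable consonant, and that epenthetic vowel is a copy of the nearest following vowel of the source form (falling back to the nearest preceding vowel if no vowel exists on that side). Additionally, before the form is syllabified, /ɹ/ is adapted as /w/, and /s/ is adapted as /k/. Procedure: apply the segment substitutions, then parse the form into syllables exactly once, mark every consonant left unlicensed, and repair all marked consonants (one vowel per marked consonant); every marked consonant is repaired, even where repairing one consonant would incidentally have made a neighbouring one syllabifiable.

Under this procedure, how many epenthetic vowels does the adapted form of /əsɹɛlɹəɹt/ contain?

4

After substitution the input is /əkwɛlwəwt/.
The unsyllabifiable consonants are /k/, /l/, /w/, /t/; each receives one epenthetic vowel.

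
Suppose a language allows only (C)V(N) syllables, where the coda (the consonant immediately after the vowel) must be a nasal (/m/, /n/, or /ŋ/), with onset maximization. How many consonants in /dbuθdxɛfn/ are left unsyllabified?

The consonants /d/, /θ/, /d/, /f/, /n/ cannot be parsed into a legal (C)V(N) syllable (only a nasal (/m/, /n/, or /ŋ/) is licensed in coda position; onsets are limited to one consonant).

5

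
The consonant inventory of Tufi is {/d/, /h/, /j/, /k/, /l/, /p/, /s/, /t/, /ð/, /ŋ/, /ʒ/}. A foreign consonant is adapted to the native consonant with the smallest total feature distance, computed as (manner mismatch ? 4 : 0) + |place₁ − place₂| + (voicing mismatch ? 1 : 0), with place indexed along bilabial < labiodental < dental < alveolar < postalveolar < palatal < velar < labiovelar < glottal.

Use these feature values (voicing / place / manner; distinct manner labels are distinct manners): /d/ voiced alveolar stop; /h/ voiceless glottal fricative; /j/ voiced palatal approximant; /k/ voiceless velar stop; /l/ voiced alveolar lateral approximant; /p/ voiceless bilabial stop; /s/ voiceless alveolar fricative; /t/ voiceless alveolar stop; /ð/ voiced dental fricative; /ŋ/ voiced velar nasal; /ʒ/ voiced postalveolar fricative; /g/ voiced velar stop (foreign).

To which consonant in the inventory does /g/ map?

/k/ is closest: same manner (stop), place distance 0 (velar→velar), voicing differs (+1); total 1. Next closest is /d/ at distance 3.

k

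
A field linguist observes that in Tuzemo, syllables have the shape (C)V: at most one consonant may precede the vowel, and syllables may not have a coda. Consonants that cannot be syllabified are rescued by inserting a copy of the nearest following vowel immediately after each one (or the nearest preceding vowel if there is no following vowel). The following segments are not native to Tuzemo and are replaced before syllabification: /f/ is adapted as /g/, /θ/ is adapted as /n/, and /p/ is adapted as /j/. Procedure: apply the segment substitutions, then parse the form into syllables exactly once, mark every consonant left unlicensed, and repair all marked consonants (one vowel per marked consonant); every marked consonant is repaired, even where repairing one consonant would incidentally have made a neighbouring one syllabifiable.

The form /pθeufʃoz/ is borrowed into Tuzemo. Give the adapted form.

Substitution: /p/ → /j/, /θ/ → /n/, /f/ → /g/, giving /jneugʃoz/.
Syllabifying with onset maximization leaves /j/, /g/, /z/ stranded (no codas are permitted; onsets are limited to one consonant).
Epenthesis after each stranded consonant: /j/ → /je/, /g/ → /go/, /z/ → /zo/.

jeneugoʃozo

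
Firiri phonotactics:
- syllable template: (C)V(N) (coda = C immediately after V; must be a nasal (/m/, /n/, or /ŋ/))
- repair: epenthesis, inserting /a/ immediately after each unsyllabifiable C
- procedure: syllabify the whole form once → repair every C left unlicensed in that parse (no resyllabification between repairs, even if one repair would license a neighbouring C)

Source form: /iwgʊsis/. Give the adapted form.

iwagʊsisa

Syllabifying with onset maximization leaves /w/, /s/ stranded (only a nasal (/m/, /n/, or /ŋ/) is licensed in coda position; onsets are limited to one consonant).
Inserting the epenthetic vowel yields /w/ → /wa/, /s/ → /sa/.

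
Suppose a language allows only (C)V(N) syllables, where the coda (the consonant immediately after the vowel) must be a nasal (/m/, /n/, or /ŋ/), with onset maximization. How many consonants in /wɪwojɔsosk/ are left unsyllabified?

2

The consonants /s/, /k/ cannot be parsed into a legal (C)V(N) syllable (only a nasal (/m/, /n/, or /ŋ/) is licensed in coda position; onsets are limited to one consonant).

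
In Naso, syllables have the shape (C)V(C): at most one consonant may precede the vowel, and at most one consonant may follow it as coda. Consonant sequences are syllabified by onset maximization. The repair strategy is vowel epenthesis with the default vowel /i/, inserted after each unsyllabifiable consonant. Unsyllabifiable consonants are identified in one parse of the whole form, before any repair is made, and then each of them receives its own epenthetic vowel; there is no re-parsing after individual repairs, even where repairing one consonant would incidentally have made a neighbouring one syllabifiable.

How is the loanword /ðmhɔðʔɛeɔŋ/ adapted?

ðimihɔðʔɛeɔŋ

Syllabifying with onset maximization leaves /ð/, /m/ stranded (at most one coda consonant is licensed; onsets are limited to one consonant).
Epenthesis after each stranded consonant: /ð/ → /ði/, /m/ → /mi/.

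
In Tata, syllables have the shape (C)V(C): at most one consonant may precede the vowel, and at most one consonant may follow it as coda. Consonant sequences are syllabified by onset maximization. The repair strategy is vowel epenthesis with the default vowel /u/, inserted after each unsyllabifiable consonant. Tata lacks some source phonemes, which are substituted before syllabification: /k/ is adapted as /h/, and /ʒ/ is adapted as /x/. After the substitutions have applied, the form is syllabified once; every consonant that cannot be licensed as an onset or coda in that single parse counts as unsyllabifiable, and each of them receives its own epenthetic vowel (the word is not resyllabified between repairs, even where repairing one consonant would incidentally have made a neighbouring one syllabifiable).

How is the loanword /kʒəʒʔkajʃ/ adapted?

Substitution: /k/ → /h/, /ʒ/ → /x/, giving /hxəxʔhajʃ/.
The consonants /h/, /ʔ/, /ʃ/ cannot be parsed into a legal (C)V(C) syllable (at most one coda consonant is licensed; onsets are limited to one consonant).
Epenthesis after each stranded consonant: /h/ → /hu/, /ʔ/ → /ʔu/, /ʃ/ → /ʃu/.

huxəxʔuhajʃu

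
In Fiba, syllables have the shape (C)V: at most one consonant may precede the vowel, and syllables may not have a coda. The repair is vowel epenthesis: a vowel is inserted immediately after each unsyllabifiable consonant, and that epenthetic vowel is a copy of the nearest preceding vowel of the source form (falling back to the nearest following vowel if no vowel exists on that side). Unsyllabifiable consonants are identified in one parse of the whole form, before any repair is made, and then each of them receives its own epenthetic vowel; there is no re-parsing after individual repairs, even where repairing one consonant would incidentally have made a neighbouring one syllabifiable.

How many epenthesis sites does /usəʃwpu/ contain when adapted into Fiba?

The unsyllabifiable consonants are /ʃ/, /w/; each receives one epenthetic vowel.

2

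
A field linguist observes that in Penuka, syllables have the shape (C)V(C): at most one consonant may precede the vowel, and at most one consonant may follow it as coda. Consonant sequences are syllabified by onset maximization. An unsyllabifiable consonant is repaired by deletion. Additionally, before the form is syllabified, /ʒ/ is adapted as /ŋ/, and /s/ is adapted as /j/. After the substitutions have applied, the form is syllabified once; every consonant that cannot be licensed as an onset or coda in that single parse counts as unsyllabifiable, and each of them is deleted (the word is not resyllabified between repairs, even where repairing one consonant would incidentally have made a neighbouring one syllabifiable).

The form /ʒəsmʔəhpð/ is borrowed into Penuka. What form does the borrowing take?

ŋəjʔəh

Substitution: /ʒ/ → /ŋ/, /s/ → /j/, giving /ŋəjmʔəhpð/.
Under (C)V(C), the unsyllabifiable consonants are /m/, /p/, /ð/ (at most one coda consonant is licensed; onsets are limited to one consonant).
Deletion applies to /m/, /p/, /ð/.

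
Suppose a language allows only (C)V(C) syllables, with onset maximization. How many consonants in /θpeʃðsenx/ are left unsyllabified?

Syllabifying with onset maximization leaves /θ/, /ð/, /x/ stranded (at most one coda consonant is licensed; onsets are limited to one consonant).

3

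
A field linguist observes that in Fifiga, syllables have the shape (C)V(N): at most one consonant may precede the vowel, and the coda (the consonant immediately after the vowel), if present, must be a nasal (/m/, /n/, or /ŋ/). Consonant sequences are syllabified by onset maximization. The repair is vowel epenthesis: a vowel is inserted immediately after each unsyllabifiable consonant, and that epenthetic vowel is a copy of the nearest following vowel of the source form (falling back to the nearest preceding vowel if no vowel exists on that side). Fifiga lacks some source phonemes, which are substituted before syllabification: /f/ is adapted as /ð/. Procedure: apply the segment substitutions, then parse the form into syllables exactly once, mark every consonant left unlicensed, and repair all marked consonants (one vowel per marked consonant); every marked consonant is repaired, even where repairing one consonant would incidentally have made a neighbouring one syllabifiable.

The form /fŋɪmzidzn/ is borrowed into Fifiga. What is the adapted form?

Substitution: /f/ → /ð/, giving /ðŋɪmzidzn/.
The consonants /ð/, /d/, /z/, /n/ cannot be parsed into a legal (C)V(N) syllable (only a nasal (/m/, /n/, or /ŋ/) is licensed in coda position; onsets are limited to one consonant).
Epenthesis after each stranded consonant: /ð/ → /ðɪ/, /d/ → /di/, /z/ → /zi/, /n/ → /ni/.

ðɪŋɪmzidizini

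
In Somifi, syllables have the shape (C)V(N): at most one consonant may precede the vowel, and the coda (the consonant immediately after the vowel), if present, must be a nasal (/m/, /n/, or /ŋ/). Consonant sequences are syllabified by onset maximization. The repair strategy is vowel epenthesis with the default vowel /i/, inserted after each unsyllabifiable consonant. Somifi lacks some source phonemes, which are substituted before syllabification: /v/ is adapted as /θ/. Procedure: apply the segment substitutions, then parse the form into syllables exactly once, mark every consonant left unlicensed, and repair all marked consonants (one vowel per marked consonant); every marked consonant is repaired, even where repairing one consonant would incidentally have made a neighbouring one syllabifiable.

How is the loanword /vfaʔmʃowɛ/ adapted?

Substitution: /v/ → /θ/, giving /θfaʔmʃowɛ/.
Syllabifying with onset maximization leaves /θ/, /ʔ/, /m/ stranded (only a nasal (/m/, /n/, or /ŋ/) is licensed in coda position; onsets are limited to one consonant).
Epenthesis after each stranded consonant: /θ/ → /θi/, /ʔ/ → /ʔi/, /m/ → /mi/.

θifaʔimiʃowɛ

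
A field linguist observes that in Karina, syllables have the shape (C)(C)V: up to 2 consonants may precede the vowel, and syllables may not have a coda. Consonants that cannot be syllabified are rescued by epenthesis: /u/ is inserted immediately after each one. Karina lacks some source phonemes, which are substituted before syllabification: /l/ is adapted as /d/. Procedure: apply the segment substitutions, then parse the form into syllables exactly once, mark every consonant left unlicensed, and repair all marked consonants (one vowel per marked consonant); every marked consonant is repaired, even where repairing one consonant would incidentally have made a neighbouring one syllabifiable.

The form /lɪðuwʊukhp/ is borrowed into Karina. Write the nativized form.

dɪðuwʊukuhupu

Substitution: /l/ → /d/, giving /dɪðuwʊukhp/.
The consonants /k/, /h/, /p/ cannot be parsed into a legal (C)(C)V syllable (no codas are permitted; onsets may contain at most 2 consonants).
Epenthesis after each stranded consonant: /k/ → /ku/, /h/ → /hu/, /p/ → /pu/.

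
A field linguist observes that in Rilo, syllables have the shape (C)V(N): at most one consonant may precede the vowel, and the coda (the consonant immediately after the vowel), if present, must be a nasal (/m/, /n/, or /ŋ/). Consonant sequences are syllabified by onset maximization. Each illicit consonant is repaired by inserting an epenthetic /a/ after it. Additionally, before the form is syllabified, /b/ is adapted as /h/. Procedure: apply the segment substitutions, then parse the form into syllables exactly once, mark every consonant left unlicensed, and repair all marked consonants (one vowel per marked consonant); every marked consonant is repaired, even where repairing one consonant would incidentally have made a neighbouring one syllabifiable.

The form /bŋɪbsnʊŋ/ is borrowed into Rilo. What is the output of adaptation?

Substitution: /b/ → /h/, giving /hŋɪhsnʊŋ/.
The consonants /h/, /h/, /s/ cannot be parsed into a legal (C)V(N) syllable (only a nasal (/m/, /n/, or /ŋ/) is licensed in coda position; onsets are limited to one consonant).
Inserting the epenthetic vowel yields /h/ → /ha/, /h/ → /ha/, /s/ → /sa/.

haŋɪhasanʊŋ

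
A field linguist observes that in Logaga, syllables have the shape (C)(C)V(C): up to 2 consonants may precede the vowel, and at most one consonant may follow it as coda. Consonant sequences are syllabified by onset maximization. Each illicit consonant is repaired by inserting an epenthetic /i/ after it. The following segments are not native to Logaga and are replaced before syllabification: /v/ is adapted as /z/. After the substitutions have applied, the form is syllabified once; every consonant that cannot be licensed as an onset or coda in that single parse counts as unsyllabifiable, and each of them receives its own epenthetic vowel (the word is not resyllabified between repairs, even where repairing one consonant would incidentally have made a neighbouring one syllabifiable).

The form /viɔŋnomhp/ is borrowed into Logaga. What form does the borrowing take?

ziɔŋnomhipi

Substitution: /v/ → /z/, giving /ziɔŋnomhp/.
The consonants /h/, /p/ cannot be parsed into a legal (C)(C)V(C) syllable (at most one coda consonant is licensed; onsets may contain at most 2 consonants).
Each unlicensed consonant becomes the onset of a new syllable: /h/ → /hi/, /p/ → /pi/.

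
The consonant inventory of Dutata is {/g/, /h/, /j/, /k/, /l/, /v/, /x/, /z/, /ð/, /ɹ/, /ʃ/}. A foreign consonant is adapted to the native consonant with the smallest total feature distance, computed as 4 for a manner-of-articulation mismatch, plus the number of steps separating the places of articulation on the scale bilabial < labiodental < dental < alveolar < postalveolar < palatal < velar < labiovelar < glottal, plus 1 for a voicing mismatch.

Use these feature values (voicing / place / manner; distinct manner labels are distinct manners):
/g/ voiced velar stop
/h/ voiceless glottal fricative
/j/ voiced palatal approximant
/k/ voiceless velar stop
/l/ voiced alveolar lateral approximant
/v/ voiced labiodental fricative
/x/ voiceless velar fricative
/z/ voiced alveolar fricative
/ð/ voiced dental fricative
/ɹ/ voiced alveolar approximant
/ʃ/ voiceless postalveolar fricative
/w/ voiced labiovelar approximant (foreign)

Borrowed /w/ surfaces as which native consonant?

j

/j/ is closest: same manner (approximant), place distance 2 (labiovelar→palatal), same voicing; total 2. Next closest is /ɹ/ at distance 4.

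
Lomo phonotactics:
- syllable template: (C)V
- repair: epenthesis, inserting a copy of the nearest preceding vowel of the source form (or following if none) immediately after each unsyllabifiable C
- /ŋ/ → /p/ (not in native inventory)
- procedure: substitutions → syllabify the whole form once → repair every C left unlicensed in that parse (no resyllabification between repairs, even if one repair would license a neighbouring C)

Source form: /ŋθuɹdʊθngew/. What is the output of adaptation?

puθuɹudʊθʊnʊgewe

Substitution: /ŋ/ → /p/, giving /pθuɹdʊθngew/.
The consonants /p/, /ɹ/, /θ/, /n/, /w/ cannot be parsed into a legal (C)V syllable (no codas are permitted; onsets are limited to one consonant).
Inserting the epenthetic vowel yields /p/ → /pu/, /ɹ/ → /ɹu/, /θ/ → /θʊ/, /n/ → /nʊ/, /w/ → /we/.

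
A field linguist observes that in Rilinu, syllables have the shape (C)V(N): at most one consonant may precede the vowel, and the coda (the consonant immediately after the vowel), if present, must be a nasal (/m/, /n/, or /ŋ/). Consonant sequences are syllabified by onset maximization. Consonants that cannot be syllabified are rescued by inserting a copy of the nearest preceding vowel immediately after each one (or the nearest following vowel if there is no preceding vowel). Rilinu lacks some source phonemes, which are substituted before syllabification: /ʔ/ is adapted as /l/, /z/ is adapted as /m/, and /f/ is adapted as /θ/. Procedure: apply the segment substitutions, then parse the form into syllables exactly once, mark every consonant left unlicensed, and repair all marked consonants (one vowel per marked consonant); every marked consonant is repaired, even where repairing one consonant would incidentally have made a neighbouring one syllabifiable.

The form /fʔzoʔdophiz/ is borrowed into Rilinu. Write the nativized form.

θolomolodopohim

Substitution: /f/ → /θ/, /ʔ/ → /l/, /z/ → /m/, giving /θlmoldophim/.
The consonants /θ/, /l/, /l/, /p/ cannot be parsed into a legal (C)V(N) syllable (only a nasal (/m/, /n/, or /ŋ/) is licensed in coda position; onsets are limited to one consonant).
Epenthesis after each stranded consonant: /θ/ → /θo/, /l/ → /lo/, /l/ → /lo/, /p/ → /po/.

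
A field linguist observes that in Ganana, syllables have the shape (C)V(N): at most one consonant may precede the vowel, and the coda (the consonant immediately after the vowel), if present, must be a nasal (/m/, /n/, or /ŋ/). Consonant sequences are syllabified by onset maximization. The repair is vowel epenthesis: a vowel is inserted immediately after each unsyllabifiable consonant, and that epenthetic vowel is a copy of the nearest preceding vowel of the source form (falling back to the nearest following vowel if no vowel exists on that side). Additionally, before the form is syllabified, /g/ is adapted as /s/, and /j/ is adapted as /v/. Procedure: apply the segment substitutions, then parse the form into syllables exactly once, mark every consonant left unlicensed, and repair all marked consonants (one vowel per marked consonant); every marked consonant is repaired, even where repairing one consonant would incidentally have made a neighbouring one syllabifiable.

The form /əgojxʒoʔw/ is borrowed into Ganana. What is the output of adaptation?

Substitution: /g/ → /s/, /j/ → /v/, giving /əsovxʒoʔw/.
Under (C)V(N), the unsyllabifiable consonants are /v/, /x/, /ʔ/, /w/ (only a nasal (/m/, /n/, or /ŋ/) is licensed in coda position; onsets are limited to one consonant).
Inserting the epenthetic vowel yields /v/ → /vo/, /x/ → /xo/, /ʔ/ → /ʔo/, /w/ → /wo/.

əsovoxoʒoʔowo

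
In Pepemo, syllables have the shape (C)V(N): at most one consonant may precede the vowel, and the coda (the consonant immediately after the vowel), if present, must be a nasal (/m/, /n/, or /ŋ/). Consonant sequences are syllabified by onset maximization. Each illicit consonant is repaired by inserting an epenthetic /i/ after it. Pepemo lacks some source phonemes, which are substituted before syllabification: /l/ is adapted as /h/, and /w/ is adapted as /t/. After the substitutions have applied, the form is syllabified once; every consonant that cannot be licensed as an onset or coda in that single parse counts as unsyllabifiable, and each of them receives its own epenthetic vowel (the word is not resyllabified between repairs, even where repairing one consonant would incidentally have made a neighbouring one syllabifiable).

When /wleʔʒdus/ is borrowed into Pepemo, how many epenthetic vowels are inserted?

4

After substitution the input is /theʔʒdus/.
The unsyllabifiable consonants are /t/, /ʔ/, /ʒ/, /s/; each receives one epenthetic vowel.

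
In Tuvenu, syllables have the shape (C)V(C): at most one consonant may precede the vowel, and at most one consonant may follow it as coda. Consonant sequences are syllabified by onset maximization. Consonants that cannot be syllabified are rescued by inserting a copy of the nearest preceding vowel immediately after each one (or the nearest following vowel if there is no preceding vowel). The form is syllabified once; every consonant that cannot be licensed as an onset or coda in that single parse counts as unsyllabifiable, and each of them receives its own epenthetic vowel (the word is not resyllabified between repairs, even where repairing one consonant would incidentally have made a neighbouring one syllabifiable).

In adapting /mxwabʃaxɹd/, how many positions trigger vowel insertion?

The unsyllabifiable consonants are /m/, /x/, /ɹ/, /d/; each receives one epenthetic vowel.

4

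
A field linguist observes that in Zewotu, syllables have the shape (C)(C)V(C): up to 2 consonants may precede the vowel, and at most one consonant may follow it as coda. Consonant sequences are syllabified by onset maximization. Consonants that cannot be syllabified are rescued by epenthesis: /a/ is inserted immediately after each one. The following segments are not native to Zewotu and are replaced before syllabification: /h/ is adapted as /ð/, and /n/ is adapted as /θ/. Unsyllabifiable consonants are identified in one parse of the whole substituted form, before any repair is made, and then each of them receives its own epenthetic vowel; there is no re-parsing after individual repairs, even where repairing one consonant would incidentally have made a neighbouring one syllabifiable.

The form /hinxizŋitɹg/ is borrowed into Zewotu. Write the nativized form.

Substitution: /h/ → /ð/, /n/ → /θ/, giving /ðiθxizŋitɹg/.
The consonants /ɹ/, /g/ cannot be parsed into a legal (C)(C)V(C) syllable (at most one coda consonant is licensed; onsets may contain at most 2 consonants).
Each unlicensed consonant becomes the onset of a new syllable: /ɹ/ → /ɹa/, /g/ → /ga/.

ðiθxizŋitɹaga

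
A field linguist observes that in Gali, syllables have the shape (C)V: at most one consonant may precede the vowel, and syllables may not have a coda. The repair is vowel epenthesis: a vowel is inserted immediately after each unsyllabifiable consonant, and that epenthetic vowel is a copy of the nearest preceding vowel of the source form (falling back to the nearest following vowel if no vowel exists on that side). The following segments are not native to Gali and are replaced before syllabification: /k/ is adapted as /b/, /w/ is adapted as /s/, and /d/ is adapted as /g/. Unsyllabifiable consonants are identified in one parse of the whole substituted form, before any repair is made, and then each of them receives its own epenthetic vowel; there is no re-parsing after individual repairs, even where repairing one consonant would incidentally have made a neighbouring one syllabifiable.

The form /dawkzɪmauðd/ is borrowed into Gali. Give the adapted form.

gasabazɪmauðugu

Substitution: /d/ → /g/, /w/ → /s/, /k/ → /b/, giving /gasbzɪmauðg/.
Syllabifying with onset maximization leaves /s/, /b/, /ð/, /g/ stranded (no codas are permitted; onsets are limited to one consonant).
Epenthesis after each stranded consonant: /s/ → /sa/, /b/ → /ba/, /ð/ → /ðu/, /g/ → /gu/.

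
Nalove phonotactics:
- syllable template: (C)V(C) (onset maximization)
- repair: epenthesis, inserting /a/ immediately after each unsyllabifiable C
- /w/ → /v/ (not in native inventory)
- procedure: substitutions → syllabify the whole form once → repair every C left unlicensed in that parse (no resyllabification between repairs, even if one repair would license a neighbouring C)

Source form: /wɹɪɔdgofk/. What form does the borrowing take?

Substitution: /w/ → /v/, giving /vɹɪɔdgofk/.
Syllabifying with onset maximization leaves /v/, /k/ stranded (at most one coda consonant is licensed; onsets are limited to one consonant).
Each unlicensed consonant becomes the onset of a new syllable: /v/ → /va/, /k/ → /ka/.

vaɹɪɔdgofka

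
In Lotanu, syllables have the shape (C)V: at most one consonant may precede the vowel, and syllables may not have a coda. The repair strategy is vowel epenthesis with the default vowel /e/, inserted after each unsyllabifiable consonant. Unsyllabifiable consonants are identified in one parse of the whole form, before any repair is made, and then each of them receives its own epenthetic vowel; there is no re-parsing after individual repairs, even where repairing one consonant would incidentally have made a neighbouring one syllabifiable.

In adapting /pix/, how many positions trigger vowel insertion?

1

The unsyllabifiable consonants are /x/; each receives one epenthetic vowel.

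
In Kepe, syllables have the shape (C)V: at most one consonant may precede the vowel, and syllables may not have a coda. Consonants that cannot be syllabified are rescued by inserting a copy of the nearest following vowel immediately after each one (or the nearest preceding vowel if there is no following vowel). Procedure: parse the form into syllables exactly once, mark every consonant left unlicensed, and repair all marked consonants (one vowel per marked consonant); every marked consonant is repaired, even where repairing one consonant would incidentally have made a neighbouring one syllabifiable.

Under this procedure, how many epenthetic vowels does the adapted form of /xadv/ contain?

The unsyllabifiable consonants are /d/, /v/; each receives one epenthetic vowel.

2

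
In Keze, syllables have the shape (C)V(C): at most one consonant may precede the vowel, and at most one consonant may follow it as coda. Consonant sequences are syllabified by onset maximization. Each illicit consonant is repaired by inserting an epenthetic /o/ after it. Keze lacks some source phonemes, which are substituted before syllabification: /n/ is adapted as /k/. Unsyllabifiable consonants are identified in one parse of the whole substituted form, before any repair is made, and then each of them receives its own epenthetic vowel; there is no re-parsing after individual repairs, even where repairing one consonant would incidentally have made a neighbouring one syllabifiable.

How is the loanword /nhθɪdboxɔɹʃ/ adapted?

kohoθɪdboxɔɹʃo

Substitution: /n/ → /k/, giving /khθɪdboxɔɹʃ/.
Under (C)V(C), the unsyllabifiable consonants are /k/, /h/, /ʃ/ (at most one coda consonant is licensed; onsets are limited to one consonant).
Epenthesis after each stranded consonant: /k/ → /ko/, /h/ → /ho/, /ʃ/ → /ʃo/.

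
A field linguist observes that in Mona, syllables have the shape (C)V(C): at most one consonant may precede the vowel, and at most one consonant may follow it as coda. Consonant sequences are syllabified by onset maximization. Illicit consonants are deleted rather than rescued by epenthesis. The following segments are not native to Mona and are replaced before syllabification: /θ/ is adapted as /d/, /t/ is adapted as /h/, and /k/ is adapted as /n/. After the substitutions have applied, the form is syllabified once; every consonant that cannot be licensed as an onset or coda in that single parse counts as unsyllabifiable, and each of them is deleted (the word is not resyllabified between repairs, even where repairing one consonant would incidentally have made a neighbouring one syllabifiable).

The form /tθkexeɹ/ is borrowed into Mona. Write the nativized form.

Substitution: /t/ → /h/, /θ/ → /d/, /k/ → /n/, giving /hdnexeɹ/.
Syllabifying with onset maximization leaves /h/, /d/ stranded (at most one coda consonant is licensed; onsets are limited to one consonant).
Deletion applies to /h/, /d/.

nexeɹ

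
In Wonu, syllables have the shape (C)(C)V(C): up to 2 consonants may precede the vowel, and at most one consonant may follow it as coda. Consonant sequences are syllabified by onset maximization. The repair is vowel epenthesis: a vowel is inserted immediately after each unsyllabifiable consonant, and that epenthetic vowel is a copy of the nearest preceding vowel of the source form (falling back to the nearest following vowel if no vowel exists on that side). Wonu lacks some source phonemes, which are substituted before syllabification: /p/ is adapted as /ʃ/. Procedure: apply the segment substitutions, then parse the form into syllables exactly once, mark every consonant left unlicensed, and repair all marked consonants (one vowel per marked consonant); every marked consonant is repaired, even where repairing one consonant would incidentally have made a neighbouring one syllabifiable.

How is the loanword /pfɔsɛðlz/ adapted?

Substitution: /p/ → /ʃ/, giving /ʃfɔsɛðlz/.
Under (C)(C)V(C), the unsyllabifiable consonants are /l/, /z/ (at most one coda consonant is licensed; onsets may contain at most 2 consonants).
Inserting the epenthetic vowel yields /l/ → /lɛ/, /z/ → /zɛ/.

ʃfɔsɛðlɛzɛ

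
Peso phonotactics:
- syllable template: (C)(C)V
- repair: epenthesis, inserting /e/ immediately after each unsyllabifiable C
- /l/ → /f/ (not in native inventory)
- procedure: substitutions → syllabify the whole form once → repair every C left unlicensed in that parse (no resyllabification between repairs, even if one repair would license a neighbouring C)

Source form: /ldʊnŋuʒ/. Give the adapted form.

fdʊnŋuʒe

Substitution: /l/ → /f/, giving /fdʊnŋuʒ/.
Syllabifying with onset maximization leaves /ʒ/ stranded (no codas are permitted; onsets may contain at most 2 consonants).
Epenthesis after each stranded consonant: /ʒ/ → /ʒe/.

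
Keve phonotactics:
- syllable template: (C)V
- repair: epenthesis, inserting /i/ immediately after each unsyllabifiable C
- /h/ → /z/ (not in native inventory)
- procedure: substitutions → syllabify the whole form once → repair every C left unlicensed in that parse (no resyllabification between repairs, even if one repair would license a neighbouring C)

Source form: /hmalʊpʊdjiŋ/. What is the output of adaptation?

zimalʊpʊdijiŋi

Substitution: /h/ → /z/, giving /zmalʊpʊdjiŋ/.
Under (C)V, the unsyllabifiable consonants are /z/, /d/, /ŋ/ (no codas are permitted; onsets are limited to one consonant).
Epenthesis after each stranded consonant: /z/ → /zi/, /d/ → /di/, /ŋ/ → /ŋi/.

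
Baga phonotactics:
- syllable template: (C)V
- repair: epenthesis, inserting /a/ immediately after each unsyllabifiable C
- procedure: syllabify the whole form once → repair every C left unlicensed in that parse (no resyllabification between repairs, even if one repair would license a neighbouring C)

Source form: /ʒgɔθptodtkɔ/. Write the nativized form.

ʒagɔθapatodatakɔ

Syllabifying with onset maximization leaves /ʒ/, /θ/, /p/, /d/, /t/ stranded (no codas are permitted; onsets are limited to one consonant).
Each unlicensed consonant becomes the onset of a new syllable: /ʒ/ → /ʒa/, /θ/ → /θa/, /p/ → /pa/, /d/ → /da/, /t/ → /ta/.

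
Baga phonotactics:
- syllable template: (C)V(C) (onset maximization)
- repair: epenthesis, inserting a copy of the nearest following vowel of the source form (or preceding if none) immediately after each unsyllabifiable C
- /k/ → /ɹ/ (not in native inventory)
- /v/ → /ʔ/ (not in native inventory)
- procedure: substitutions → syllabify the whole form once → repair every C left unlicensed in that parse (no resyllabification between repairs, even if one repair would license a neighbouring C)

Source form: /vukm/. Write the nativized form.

ʔuɹmu

Substitution: /v/ → /ʔ/, /k/ → /ɹ/, giving /ʔuɹm/.
The consonants /m/ cannot be parsed into a legal (C)V(C) syllable (at most one coda consonant is licensed; onsets are limited to one consonant).
Epenthesis after each stranded consonant: /m/ → /mu/.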